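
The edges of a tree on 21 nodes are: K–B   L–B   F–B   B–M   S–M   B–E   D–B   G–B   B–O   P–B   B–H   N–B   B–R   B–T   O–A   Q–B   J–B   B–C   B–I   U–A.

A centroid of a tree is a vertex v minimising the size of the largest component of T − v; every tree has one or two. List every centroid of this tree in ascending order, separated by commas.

Removing B splits the tree into components of sizes 3, 2, 1, 1, 1, 1, 1, 1, 1, 1, 1, 1, 1, 1, 1, 1, 1; the largest is 3 ≤ ⌊21/2⌋ = 10.
No neighbour of B does as well, so B is the unique centroid.

B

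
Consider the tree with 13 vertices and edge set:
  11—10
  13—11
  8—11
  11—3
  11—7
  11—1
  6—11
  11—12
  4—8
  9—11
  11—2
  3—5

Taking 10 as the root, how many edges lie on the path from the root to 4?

3

Climbing from 4 to the root: 4–8–11–10. That's 3 steps.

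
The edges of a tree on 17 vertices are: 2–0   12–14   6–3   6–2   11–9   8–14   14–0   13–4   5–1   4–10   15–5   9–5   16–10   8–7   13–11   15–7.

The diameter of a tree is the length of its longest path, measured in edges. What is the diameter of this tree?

A longest path is 16-10-4-13-11-9-5-15-7-8-14-0-2-6-3, with 14 edges.

14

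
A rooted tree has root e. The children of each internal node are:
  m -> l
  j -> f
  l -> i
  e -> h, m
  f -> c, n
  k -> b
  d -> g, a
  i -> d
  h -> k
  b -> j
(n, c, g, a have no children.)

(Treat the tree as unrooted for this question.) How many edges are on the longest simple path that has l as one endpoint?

8

The node farthest from l is n (c also at distance 8), via l–m–e–h–k–b–j–f–n — 8 edges.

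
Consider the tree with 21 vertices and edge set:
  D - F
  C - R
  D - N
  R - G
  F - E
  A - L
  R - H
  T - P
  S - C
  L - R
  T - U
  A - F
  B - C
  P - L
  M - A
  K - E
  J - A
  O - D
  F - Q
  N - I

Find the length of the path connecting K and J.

4

The path is K - E - F - A - J, which has 4 edges.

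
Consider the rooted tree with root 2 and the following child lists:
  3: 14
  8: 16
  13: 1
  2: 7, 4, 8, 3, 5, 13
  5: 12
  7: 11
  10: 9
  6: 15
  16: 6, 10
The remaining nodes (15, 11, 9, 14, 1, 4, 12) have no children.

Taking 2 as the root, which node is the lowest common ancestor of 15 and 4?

2

Ancestors of 15 (toward the root): 15, 6, 16, 8, 2.
Ancestors of 4: 4, 2.
The deepest node appearing in both lists is 2.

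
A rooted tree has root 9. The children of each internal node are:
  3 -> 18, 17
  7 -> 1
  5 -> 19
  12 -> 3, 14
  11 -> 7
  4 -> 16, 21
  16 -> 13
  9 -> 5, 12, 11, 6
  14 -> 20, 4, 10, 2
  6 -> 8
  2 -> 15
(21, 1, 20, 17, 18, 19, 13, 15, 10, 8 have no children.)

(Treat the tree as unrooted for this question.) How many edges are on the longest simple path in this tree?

A longest path is 1-7-11-9-12-14-4-16-13, with 8 edges.

8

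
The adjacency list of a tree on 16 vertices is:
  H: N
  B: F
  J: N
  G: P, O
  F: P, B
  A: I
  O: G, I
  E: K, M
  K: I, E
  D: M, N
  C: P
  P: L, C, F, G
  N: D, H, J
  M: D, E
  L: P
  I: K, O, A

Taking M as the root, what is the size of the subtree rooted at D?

The subtree rooted at D contains: D, N, J, H — 4 nodes.

4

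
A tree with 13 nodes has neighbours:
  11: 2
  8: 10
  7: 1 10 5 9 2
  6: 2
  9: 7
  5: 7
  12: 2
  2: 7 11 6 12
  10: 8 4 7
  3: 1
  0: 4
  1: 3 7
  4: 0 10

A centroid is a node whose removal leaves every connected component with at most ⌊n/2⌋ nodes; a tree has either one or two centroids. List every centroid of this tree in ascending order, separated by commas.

Removing 7 splits the tree into components of sizes 4, 4, 2, 1, 1; the largest is 4 ≤ ⌊13/2⌋ = 6.
Every other node leaves some component of size > 6, so the centroid is unique.

7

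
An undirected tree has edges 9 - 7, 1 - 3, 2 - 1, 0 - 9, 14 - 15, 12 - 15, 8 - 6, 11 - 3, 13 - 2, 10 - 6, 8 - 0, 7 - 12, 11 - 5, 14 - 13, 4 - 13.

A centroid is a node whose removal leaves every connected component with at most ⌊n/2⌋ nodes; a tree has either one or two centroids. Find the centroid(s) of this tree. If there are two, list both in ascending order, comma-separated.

14, 15

If 15 is removed the pieces have sizes 8, 7, all ≤ ⌊16/2⌋ = 8.
Its neighbour 14 also leaves a largest component of size 8, so both are centroids.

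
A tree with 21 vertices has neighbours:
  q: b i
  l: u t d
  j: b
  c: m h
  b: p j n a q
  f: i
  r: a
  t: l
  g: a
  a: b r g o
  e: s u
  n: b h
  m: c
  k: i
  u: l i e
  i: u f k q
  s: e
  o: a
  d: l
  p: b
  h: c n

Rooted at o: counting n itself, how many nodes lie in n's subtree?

The subtree rooted at n contains: n, h, c, m — 4 nodes.

4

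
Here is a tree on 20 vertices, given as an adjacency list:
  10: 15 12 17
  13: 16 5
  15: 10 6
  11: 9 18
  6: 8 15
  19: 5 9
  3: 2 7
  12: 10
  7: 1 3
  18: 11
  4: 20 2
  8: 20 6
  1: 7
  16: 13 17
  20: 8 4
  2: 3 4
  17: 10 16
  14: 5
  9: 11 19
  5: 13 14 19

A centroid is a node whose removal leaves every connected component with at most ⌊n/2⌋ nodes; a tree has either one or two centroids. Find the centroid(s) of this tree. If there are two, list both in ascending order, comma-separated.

If 10 is removed the pieces have sizes 9, 9, 1, all ≤ ⌊20/2⌋ = 10.
Every other node leaves some component of size > 10, so the centroid is unique.

10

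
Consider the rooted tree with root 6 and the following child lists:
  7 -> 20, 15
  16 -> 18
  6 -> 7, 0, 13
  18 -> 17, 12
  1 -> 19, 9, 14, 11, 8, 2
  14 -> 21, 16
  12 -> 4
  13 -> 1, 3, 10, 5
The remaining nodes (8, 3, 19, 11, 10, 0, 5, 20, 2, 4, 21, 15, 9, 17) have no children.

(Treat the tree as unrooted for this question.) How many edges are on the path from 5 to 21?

The path is 5 - 13 - 1 - 14 - 21, which has 4 edges.

4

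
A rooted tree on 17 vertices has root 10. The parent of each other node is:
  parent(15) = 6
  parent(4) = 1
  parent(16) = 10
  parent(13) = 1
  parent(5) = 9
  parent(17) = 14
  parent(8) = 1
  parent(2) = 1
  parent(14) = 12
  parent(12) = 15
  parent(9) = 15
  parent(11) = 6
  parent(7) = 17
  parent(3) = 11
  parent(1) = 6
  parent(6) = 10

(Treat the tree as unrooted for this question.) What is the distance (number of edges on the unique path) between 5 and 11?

4

The path is 5–9–15–6–11, which has 4 edges.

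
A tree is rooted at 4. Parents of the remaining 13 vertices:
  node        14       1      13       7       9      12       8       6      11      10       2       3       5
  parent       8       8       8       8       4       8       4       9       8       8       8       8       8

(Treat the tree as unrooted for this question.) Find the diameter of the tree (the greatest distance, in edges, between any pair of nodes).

BFS from 6 reaches 2 last, at distance 4; BFS from 2 confirms no node is farther.
Path: 6-9-4-8-2.

4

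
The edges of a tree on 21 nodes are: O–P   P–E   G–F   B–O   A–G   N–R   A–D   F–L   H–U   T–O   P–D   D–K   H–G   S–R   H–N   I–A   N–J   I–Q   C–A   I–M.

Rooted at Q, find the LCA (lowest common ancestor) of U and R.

H

U's ancestor chain is U, H, G, A, I, Q and R's is R, N, H, G, A, I, Q; they first meet at H.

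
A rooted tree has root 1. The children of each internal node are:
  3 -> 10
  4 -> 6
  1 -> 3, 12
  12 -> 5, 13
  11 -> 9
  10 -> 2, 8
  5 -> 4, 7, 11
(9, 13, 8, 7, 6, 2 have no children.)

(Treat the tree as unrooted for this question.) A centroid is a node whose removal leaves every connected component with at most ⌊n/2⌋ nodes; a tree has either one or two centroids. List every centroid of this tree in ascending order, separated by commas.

Delete 12: the remaining components have sizes 6, 5, 1. Max 6 ≤ 6, so 12 is a centroid.
Every other node leaves some component of size > 6, so the centroid is unique.

12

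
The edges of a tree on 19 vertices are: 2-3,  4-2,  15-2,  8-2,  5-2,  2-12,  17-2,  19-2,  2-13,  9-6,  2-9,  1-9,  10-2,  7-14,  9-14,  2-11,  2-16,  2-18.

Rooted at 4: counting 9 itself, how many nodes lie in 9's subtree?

9's subtree: {9, 1, 14, 6, 7}, size 5.

5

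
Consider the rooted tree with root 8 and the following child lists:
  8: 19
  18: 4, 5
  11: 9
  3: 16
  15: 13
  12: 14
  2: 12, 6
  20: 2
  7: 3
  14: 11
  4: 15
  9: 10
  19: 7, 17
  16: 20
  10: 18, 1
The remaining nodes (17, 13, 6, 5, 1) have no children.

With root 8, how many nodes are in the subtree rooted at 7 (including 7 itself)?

The subtree rooted at 7 contains: 7, 3, 16, 20, 2, 12, 6, 14, 11, 9, 10, 18, 1, 4, 5, 15, 13 — 17 nodes.

17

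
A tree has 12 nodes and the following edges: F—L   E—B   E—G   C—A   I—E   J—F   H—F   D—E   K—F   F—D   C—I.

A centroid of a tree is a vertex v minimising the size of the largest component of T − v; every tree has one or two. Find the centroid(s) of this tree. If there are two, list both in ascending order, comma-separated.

D, E

Removing D splits the tree into components of sizes 6, 5; the largest is 6 ≤ ⌊12/2⌋ = 6.
E is adjacent to D and is also a centroid (the largest component after removing it is likewise 6).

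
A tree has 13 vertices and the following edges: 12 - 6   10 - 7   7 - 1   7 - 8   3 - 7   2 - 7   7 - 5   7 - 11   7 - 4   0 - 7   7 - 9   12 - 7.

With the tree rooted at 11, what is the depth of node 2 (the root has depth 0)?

11–7–2 — 2 edges.

2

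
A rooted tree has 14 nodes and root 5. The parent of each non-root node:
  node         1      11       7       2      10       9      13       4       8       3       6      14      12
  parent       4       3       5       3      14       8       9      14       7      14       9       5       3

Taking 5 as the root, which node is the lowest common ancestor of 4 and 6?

5

4's ancestor chain is 4, 14, 5 and 6's is 6, 9, 8, 7, 5; they first meet at 5.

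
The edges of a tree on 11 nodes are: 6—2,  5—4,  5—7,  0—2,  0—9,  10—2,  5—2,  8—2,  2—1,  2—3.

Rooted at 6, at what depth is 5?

2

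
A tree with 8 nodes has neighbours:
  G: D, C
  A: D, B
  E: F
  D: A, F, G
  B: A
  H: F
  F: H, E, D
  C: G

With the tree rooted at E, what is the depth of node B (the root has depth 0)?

Climbing from B to the root: B → A → D → F → E. That's 4 steps.

4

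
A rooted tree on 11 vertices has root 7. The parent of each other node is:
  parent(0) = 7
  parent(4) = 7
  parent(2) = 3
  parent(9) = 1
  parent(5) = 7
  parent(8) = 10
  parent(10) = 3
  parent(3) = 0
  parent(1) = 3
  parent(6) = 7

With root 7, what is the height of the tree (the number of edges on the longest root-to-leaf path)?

4

A deepest node is 8, reached by 7 → 0 → 3 → 10 → 8.
That path has 4 edges, so the height is 4.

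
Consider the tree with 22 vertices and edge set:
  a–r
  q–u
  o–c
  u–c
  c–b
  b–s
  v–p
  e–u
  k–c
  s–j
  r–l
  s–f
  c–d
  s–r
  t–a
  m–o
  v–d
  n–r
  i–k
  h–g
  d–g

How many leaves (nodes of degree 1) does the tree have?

11

Degree-1 nodes: e, f, h, i, j, l, m, n, p, q, t — 11 of them.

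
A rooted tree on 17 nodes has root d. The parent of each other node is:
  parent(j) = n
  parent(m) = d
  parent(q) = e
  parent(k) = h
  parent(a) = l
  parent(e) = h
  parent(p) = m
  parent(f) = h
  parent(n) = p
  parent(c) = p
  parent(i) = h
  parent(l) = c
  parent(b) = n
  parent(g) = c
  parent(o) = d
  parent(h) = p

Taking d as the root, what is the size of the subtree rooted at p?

14

The subtree rooted at p contains: p, c, h, n, l, g, k, f, e, i, j, b, a, q — 14 nodes.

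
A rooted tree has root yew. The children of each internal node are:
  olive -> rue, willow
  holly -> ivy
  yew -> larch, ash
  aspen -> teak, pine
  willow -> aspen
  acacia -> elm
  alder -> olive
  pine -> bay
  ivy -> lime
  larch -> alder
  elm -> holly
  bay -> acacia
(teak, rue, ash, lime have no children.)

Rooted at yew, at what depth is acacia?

Climbing from acacia to the root: acacia → bay → pine → aspen → willow → olive → alder → larch → yew. That's 8 steps.

8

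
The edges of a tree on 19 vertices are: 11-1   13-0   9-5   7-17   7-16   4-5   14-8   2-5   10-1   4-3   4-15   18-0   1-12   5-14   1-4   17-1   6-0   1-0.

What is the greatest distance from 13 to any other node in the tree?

6

The node farthest from 13 is 8, via 13 – 0 – 1 – 4 – 5 – 14 – 8 — 6 edges.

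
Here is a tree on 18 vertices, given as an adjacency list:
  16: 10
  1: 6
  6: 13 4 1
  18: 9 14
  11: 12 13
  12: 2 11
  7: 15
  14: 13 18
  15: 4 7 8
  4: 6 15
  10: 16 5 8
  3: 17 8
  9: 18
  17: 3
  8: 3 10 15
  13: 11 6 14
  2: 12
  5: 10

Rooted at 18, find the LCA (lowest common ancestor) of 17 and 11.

13

Path 17→root: 17 3 8 15 4 6 13 14 18; path 11→root: 11 13 14 18.
First common node: 13.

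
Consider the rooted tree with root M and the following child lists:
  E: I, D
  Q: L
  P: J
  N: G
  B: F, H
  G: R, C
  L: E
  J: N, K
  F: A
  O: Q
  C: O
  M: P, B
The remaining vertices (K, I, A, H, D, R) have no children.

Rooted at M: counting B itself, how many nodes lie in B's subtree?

4

The subtree rooted at B contains: B, F, H, A — 4 nodes.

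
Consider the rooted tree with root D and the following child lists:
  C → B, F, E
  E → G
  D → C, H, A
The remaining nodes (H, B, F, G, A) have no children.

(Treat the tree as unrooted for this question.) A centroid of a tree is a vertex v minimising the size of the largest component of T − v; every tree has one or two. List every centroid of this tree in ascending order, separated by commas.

Delete C: the remaining components have sizes 3, 2, 1, 1. Max 3 ≤ 4, so C is a centroid.
Every other node leaves some component of size > 4, so the centroid is unique.

C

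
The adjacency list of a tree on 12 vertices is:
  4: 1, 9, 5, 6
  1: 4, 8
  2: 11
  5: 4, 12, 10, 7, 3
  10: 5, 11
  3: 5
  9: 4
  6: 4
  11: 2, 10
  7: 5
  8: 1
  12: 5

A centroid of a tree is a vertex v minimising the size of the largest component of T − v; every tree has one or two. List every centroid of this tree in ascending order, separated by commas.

5

If 5 is removed the pieces have sizes 5, 3, 1, 1, 1, all ≤ ⌊12/2⌋ = 6.
Every other node leaves some component of size > 6, so the centroid is unique.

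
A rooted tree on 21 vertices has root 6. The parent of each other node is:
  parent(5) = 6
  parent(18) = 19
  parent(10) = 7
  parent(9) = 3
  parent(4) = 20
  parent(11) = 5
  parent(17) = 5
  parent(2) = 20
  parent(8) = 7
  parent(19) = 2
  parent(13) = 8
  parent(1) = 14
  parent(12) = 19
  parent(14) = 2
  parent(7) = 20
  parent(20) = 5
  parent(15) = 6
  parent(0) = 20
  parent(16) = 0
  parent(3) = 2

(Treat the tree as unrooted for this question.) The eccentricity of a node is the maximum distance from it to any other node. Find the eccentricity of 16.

5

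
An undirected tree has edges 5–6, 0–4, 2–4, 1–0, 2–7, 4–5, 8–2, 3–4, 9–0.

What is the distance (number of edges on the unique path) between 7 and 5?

3

7 – 2 – 4 – 5: 3 edges.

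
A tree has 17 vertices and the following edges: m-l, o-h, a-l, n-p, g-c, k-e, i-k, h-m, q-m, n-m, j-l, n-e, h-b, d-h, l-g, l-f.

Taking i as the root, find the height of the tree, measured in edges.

7

The longest root-to-leaf path is i – k – e – n – m – l – g – c (7 edges).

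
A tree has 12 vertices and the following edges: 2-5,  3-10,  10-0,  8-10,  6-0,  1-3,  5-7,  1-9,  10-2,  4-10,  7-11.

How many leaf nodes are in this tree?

Exactly 5 nodes have a single neighbour: 4, 6, 8, 9, 11.

5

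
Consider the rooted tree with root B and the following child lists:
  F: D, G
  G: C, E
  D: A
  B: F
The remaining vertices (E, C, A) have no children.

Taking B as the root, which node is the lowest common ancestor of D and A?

Path D→root: D F B; path A→root: A D F B.
First common node: D.

D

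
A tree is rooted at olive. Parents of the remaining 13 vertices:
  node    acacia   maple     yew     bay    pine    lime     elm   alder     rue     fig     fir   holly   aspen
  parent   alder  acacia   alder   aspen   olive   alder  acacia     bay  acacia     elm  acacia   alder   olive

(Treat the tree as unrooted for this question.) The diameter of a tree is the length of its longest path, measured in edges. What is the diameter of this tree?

A longest path is fig - elm - acacia - alder - bay - aspen - olive - pine, with 7 edges.

7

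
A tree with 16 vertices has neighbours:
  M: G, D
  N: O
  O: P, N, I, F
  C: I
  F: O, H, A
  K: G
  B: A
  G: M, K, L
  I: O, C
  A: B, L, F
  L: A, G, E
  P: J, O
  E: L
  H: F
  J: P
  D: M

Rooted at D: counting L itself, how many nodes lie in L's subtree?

12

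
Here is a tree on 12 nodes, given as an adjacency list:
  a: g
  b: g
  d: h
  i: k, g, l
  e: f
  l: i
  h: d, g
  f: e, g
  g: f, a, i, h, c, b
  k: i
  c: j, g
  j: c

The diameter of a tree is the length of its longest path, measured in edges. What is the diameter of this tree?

Starting from j, a farthest node is k at distance 4.
One longest path: j–c–g–i–k.
So the diameter is 4.

4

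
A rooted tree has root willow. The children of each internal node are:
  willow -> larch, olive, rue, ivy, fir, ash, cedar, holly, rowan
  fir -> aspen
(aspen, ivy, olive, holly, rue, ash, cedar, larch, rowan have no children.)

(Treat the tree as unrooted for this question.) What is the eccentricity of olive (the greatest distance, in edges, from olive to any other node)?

Distances from olive peak at 3, attained at aspen.
olive–willow–fir–aspen

3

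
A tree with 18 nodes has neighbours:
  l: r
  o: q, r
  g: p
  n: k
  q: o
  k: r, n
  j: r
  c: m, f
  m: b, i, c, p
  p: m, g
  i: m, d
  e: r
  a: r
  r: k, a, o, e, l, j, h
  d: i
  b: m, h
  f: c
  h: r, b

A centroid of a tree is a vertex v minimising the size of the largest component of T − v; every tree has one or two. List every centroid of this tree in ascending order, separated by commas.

h, r

Delete h: the remaining components have sizes 9, 8. Max 9 ≤ 9, so h is a centroid.
Its neighbour r also leaves a largest component of size 9, so both are centroids.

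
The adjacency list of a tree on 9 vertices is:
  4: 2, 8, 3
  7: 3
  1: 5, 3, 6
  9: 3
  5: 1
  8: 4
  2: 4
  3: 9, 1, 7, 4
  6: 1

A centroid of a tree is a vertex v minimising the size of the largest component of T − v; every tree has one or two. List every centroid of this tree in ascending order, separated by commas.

Delete 3: the remaining components have sizes 3, 3, 1, 1. Max 3 ≤ 4, so 3 is a centroid.
Every other node leaves some component of size > 4, so the centroid is unique.

3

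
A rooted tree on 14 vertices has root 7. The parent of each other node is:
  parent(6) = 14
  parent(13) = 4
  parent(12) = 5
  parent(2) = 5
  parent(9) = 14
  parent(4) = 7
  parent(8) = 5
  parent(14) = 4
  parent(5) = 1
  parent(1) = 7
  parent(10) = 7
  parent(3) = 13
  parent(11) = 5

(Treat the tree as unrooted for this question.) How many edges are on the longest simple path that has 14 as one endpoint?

5

Distances from 14 peak at 5, attained at 8 (11, 12, 2 also at distance 5).
14-4-7-1-5-8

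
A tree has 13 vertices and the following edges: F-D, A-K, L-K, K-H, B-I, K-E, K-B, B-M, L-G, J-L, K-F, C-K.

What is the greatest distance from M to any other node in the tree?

The node farthest from M is G (J, D also at distance 4), via M – B – K – L – G — 4 edges.

4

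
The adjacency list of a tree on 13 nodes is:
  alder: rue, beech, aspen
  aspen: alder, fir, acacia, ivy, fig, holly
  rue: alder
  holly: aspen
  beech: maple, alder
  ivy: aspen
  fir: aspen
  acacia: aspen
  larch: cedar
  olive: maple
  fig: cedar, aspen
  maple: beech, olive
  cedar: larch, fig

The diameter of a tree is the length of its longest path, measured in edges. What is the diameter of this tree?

7

BFS from olive reaches larch last, at distance 7; BFS from larch confirms no node is farther.
Path: olive-maple-beech-alder-aspen-fig-cedar-larch.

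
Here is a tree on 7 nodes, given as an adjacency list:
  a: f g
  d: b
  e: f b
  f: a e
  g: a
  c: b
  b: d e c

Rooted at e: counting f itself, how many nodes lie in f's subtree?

3

Descendants of f (including itself): f, a, g. That's 3.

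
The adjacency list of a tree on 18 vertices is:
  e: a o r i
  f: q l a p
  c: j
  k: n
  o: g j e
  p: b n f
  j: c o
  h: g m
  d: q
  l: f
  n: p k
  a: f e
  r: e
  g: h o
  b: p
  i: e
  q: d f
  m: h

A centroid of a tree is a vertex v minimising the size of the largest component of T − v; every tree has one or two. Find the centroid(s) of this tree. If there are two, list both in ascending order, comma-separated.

a, e

Delete a: the remaining components have sizes 9, 8. Max 9 ≤ 9, so a is a centroid.
Its neighbour e also leaves a largest component of size 9, so both are centroids.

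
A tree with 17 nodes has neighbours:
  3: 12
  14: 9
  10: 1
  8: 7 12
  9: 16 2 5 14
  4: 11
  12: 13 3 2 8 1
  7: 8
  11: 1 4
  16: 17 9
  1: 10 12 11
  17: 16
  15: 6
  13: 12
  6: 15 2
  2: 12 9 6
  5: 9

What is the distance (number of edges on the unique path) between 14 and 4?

6

Walking from 14: 14 – 9 – 2 – 12 – 1 – 11 – 4. Length 6.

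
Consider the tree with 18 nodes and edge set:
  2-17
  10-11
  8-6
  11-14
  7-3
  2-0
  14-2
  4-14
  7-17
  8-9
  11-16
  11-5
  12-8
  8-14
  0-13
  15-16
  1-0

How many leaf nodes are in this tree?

10

Exactly 10 nodes have a single neighbour: 1, 3, 4, 5, 6, 9, 10, 12, 13, 15.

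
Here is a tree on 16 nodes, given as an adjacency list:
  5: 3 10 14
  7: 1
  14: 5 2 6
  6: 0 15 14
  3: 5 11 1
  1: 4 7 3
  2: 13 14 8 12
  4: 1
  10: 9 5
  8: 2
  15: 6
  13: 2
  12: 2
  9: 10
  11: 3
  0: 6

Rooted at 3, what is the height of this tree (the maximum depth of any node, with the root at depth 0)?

4

A deepest node is 8, reached by 3 – 5 – 14 – 2 – 8.
That path has 4 edges, so the height is 4.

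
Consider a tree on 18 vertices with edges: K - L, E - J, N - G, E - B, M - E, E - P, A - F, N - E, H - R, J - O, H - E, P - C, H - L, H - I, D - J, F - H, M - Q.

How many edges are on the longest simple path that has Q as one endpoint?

The node farthest from Q is K (A also at distance 5), via Q-M-E-H-L-K — 5 edges.

5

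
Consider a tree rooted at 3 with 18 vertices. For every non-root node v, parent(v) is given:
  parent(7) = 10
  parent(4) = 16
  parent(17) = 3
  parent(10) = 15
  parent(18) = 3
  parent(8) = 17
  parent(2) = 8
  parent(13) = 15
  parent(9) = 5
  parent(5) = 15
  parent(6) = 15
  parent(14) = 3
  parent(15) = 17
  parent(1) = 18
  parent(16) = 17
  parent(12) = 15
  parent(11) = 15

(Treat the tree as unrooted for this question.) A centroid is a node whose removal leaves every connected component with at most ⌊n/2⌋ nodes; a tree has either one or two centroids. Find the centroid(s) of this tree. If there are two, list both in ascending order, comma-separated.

Removing 17 splits the tree into components of sizes 9, 4, 2, 2; the largest is 9 ≤ ⌊18/2⌋ = 9.
15 is adjacent to 17 and is also a centroid (the largest component after removing it is likewise 9).

15, 17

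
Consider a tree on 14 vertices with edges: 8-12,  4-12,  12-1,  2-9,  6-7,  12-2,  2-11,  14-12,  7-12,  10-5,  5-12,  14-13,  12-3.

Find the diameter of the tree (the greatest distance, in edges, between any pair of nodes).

4

A longest path is 13 - 14 - 12 - 7 - 6, with 4 edges.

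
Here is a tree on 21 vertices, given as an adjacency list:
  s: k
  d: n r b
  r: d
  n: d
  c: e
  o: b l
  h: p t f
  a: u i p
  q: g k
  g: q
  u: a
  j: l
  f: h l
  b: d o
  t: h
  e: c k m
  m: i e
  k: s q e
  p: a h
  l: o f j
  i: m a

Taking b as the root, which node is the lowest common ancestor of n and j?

b

Ancestors of n (toward the root): n, d, b.
Ancestors of j: j, l, o, b.
The deepest node appearing in both lists is b.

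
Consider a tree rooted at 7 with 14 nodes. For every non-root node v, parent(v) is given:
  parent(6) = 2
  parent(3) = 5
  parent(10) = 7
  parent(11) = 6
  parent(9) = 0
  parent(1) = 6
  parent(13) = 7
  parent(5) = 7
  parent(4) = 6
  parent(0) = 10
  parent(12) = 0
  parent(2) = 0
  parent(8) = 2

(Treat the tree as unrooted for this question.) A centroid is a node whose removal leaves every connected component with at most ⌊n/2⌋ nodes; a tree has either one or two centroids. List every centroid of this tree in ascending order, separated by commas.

0

Delete 0: the remaining components have sizes 6, 5, 1, 1. Max 6 ≤ 7, so 0 is a centroid.
No neighbour of 0 does as well, so 0 is the unique centroid.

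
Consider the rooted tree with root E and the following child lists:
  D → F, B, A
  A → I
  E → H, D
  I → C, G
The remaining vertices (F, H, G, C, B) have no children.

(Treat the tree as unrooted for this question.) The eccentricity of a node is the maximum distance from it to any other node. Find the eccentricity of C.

A farthest node from C is H.
The path C-I-A-D-E-H has 5 edges.

5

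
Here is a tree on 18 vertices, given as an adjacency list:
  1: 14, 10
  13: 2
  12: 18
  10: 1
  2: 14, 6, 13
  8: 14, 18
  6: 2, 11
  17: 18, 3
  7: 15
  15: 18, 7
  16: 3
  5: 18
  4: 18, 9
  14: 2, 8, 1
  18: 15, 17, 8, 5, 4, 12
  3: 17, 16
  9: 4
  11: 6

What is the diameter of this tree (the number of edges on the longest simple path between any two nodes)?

8

Starting from 11, a farthest node is 16 at distance 8.
One longest path: 11-6-2-14-8-18-17-3-16.
So the diameter is 8.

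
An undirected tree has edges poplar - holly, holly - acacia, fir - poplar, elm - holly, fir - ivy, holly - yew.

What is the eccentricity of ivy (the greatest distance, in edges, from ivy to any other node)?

The node farthest from ivy is acacia (elm, yew also at distance 4), via ivy – fir – poplar – holly – acacia — 4 edges.

4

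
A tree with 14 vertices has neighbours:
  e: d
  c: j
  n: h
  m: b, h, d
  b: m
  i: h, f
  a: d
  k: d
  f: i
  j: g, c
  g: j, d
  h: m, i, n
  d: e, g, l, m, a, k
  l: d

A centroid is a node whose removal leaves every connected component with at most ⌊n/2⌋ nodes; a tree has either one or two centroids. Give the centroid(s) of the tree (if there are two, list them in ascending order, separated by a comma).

d

Removing d splits the tree into components of sizes 6, 3, 1, 1, 1, 1; the largest is 6 ≤ ⌊14/2⌋ = 7.
No neighbour of d does as well, so d is the unique centroid.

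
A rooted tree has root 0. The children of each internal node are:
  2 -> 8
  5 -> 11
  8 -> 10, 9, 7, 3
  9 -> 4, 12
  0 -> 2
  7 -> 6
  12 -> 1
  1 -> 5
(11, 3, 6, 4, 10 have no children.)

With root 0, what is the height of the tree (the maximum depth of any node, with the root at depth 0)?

11 sits deepest: 0–2–8–9–12–1–5–11 — 7 edges from the root.

7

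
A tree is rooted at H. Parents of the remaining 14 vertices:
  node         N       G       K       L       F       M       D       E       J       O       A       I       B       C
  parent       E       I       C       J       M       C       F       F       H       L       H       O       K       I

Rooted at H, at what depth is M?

Climbing from M to the root: M–C–I–O–L–J–H. That's 6 steps.

6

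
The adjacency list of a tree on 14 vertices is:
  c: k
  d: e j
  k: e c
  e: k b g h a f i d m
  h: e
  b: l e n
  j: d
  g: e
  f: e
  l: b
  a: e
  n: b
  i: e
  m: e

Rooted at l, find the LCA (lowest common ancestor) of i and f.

Path i→root: i e b l; path f→root: f e b l.
First common node: e.

e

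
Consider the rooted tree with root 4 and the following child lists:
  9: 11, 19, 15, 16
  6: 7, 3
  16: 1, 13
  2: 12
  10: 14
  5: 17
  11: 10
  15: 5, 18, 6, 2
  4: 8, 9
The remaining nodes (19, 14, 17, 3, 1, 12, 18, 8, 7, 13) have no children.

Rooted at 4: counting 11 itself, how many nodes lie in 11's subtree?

3

11's subtree: {11, 10, 14}, size 3.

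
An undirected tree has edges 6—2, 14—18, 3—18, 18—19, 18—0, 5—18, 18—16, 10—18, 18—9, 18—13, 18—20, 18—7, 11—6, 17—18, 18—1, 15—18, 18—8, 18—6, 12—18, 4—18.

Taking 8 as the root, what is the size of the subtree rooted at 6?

The subtree rooted at 6 contains: 6, 11, 2 — 3 nodes.

3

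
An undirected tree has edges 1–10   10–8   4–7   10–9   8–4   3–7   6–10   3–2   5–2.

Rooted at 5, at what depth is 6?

Climbing from 6 to the root: 6–10–8–4–7–3–2–5. That's 7 steps.

7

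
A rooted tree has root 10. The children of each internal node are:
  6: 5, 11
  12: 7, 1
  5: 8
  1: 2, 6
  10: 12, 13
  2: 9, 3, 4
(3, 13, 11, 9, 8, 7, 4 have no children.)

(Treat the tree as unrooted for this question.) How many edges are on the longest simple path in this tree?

6

Starting from 8, a farthest node is 13 at distance 6.
One longest path: 8 – 5 – 6 – 1 – 12 – 10 – 13.
So the diameter is 6.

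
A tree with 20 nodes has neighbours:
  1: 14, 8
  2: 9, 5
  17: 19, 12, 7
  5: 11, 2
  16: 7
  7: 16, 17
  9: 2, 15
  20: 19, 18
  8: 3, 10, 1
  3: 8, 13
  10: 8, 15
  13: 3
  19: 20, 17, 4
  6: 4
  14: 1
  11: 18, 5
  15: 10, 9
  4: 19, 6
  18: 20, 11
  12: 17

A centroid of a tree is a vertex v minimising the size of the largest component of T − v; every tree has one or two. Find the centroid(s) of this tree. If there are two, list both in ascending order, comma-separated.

If 11 is removed the pieces have sizes 10, 9, all ≤ ⌊20/2⌋ = 10.
5 is adjacent to 11 and is also a centroid (the largest component after removing it is likewise 10).

5, 11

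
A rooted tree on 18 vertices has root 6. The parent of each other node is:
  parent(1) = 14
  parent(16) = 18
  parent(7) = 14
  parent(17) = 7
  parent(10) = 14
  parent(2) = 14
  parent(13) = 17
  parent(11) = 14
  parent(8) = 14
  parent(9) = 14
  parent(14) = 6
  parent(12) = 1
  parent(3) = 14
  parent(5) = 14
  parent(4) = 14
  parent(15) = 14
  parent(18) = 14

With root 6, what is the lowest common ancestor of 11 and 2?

14

Path 11→root: 11 14 6; path 2→root: 2 14 6.
First common node: 14.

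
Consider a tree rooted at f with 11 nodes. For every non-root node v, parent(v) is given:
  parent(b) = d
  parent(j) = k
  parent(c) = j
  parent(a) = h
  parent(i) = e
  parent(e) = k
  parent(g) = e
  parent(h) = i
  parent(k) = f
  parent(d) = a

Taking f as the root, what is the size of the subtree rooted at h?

Descendants of h (including itself): h, a, d, b. That's 4.

4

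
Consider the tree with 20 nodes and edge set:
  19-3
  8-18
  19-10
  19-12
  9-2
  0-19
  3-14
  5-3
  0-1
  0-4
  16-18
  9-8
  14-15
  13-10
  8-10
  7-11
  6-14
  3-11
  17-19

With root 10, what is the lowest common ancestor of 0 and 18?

0's ancestor chain is 0, 19, 10 and 18's is 18, 8, 10; they first meet at 10.

10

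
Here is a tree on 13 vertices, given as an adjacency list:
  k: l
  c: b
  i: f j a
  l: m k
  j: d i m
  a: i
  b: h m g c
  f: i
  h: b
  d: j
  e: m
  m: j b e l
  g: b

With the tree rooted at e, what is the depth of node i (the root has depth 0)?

Climbing from i to the root: i–j–m–e. That's 3 steps.

3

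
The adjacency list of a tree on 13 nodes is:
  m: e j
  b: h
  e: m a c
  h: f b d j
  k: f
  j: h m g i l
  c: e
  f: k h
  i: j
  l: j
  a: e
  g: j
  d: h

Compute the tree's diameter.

6

Starting from a, a farthest node is k at distance 6.
One longest path: a–e–m–j–h–f–k.
So the diameter is 6.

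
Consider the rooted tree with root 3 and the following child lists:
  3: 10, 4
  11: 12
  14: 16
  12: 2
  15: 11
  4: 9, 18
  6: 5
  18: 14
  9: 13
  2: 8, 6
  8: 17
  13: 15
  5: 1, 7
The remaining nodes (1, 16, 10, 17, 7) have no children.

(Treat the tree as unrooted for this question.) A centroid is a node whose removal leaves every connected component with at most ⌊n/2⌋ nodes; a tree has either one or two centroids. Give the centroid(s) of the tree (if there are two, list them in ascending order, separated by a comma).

11, 15

Removing 11 splits the tree into components of sizes 9, 8; the largest is 9 ≤ ⌊18/2⌋ = 9.
15 is adjacent to 11 and is also a centroid (the largest component after removing it is likewise 9).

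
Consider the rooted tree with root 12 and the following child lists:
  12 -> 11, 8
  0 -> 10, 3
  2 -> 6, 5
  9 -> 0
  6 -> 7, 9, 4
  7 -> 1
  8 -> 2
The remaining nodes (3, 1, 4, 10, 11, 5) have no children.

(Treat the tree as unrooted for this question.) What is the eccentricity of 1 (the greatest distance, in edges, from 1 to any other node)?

The node farthest from 1 is 11, via 1 – 7 – 6 – 2 – 8 – 12 – 11 — 6 edges.

6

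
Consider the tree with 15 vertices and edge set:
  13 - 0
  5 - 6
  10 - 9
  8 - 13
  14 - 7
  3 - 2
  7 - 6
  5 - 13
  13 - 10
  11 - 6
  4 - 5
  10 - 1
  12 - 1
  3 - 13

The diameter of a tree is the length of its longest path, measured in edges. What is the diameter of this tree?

7

A longest path is 14 - 7 - 6 - 5 - 13 - 10 - 1 - 12, with 7 edges.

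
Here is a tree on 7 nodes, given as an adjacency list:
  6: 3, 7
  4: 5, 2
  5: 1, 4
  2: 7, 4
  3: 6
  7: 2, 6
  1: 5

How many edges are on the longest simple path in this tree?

6

A longest path is 3 – 6 – 7 – 2 – 4 – 5 – 1, with 6 edges.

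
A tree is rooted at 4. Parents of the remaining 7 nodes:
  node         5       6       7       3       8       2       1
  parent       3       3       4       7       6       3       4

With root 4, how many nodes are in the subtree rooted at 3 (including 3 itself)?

Descendants of 3 (including itself): 3, 2, 6, 5, 8. That's 5.

5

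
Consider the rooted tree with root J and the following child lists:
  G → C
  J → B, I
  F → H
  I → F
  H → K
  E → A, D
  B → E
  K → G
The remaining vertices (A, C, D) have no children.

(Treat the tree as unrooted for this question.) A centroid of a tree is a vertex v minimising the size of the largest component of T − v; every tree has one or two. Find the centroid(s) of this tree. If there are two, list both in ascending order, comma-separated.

If I is removed the pieces have sizes 5, 5, all ≤ ⌊11/2⌋ = 5.
No neighbour of I does as well, so I is the unique centroid.

I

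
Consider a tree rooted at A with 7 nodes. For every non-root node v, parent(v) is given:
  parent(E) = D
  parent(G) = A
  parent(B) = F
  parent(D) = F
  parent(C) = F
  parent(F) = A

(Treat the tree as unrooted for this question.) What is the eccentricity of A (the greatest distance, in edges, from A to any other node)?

3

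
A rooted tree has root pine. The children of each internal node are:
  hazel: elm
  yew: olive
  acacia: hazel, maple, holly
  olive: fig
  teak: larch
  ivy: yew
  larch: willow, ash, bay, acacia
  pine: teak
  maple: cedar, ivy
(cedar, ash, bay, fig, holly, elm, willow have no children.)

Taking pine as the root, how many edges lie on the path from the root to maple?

4

Path from pine to maple: pine – teak – larch – acacia – maple, which has 4 edges.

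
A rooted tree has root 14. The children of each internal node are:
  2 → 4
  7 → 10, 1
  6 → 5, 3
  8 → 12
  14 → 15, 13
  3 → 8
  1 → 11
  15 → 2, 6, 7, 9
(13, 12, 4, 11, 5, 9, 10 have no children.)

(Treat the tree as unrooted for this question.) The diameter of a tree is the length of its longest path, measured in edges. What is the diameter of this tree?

7

BFS from 12 reaches 11 last, at distance 7; BFS from 11 confirms no node is farther.
Path: 12–8–3–6–15–7–1–11.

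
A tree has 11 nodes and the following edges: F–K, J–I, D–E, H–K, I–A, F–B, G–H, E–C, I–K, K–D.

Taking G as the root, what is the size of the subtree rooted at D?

3

D's subtree: {D, E, C}, size 3.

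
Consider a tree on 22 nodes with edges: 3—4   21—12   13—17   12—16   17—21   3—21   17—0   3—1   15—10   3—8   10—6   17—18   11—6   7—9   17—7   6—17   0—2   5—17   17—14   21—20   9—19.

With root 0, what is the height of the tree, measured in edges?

4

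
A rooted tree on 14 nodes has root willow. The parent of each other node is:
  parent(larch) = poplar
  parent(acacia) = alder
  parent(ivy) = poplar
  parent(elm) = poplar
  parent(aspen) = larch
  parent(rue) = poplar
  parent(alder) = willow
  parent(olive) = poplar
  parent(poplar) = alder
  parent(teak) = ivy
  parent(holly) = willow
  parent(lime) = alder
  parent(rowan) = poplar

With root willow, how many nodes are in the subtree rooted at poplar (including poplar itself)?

poplar's subtree: {poplar, rowan, olive, ivy, larch, elm, rue, teak, aspen}, size 9.

9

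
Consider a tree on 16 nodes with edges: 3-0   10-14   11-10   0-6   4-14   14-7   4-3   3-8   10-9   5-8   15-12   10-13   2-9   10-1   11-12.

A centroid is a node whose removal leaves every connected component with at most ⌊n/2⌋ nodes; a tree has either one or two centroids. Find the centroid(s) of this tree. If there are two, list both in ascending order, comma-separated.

10, 14

Removing 10 splits the tree into components of sizes 8, 3, 2, 1, 1; the largest is 8 ≤ ⌊16/2⌋ = 8.
Its neighbour 14 also leaves a largest component of size 8, so both are centroids.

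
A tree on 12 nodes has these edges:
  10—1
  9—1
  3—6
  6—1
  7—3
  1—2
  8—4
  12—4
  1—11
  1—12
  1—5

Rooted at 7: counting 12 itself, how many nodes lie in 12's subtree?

12's subtree: {12, 4, 8}, size 3.

3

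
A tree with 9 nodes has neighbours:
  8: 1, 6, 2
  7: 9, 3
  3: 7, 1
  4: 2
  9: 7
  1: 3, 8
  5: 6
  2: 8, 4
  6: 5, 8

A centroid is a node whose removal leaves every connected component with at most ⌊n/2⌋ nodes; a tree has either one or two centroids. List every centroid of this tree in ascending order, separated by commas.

Delete 8: the remaining components have sizes 4, 2, 2. Max 4 ≤ 4, so 8 is a centroid.
Every other node leaves some component of size > 4, so the centroid is unique.

8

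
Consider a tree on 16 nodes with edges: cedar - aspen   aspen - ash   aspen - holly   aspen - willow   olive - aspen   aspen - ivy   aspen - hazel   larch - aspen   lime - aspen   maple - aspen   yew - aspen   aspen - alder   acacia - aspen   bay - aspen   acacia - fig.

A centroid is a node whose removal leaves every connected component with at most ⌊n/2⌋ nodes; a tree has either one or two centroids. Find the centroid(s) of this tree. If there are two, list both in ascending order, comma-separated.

aspen

Removing aspen splits the tree into components of sizes 2, 1, 1, 1, 1, 1, 1, 1, 1, 1, 1, 1, 1, 1; the largest is 2 ≤ ⌊16/2⌋ = 8.
Every other node leaves some component of size > 8, so the centroid is unique.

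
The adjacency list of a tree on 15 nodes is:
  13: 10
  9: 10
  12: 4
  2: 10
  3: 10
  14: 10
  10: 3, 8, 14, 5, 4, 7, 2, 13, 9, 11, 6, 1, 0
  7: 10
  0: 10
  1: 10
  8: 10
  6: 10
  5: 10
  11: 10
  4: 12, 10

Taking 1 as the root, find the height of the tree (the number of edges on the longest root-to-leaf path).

12 sits deepest: 1 – 10 – 4 – 12 — 3 edges from the root.

3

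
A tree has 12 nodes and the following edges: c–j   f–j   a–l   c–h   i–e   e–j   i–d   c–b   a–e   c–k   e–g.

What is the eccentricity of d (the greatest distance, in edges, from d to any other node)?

The node farthest from d is h (b, k also at distance 5), via d-i-e-j-c-h — 5 edges.

5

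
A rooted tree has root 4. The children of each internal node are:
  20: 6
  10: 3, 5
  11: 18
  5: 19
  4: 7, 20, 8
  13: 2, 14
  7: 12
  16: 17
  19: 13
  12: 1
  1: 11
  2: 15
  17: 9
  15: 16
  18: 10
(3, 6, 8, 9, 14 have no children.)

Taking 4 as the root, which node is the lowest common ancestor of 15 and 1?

1

Ancestors of 15 (toward the root): 15, 2, 13, 19, 5, 10, 18, 11, 1, 12, 7, 4.
Ancestors of 1: 1, 12, 7, 4.
The deepest node appearing in both lists is 1.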